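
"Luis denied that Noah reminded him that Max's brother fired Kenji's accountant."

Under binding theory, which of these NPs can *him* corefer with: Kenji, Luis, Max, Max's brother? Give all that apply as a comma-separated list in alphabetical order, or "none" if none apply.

Luis

*him* is a pronoun; Principle B requires it to be free in its binding domain — the clause headed by 'reminded'.
— Kenji: possessor inside the object DP of the clause headed by 'fired'; is c-commanded by the pronoun; coreference would bind this R-expression — blocked (Principle C).
— Luis: subject of the matrix clause; c-commands the pronoun but lies outside its binding domain — allowed.
— Max: possessor inside the subject DP of the clause headed by 'fired'; is c-commanded by the pronoun; coreference would bind this R-expression — blocked (Principle C).
— Max's brother: subject of the clause headed by 'fired'; is c-commanded by the pronoun; coreference would bind this R-expression — blocked (Principle C).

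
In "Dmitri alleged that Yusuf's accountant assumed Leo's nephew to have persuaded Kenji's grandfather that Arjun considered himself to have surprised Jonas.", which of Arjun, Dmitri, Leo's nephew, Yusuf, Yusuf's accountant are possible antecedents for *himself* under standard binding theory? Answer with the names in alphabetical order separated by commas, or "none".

Arjun

*himself* is a reflexive; Principle A requires it to be bound within its binding domain — the clause headed by 'considered'.
— Arjun: subject of the clause headed by 'considered'; c-commands the reflexive within its binding domain — allowed (Principle A).
— Dmitri: subject of the matrix clause; c-commands the reflexive but lies outside its binding domain — cannot bind it (Principle A).
— Leo's nephew: subject of the clause headed by 'persuaded'; c-commands the reflexive but lies outside its binding domain — cannot bind it (Principle A).
— Yusuf: possessor inside the subject DP of the clause headed by 'assumed'; does not c-command the reflexive — cannot bind it (Principle A).
— Yusuf's accountant: subject of the clause headed by 'assumed'; c-commands the reflexive but lies outside its binding domain — cannot bind it (Principle A).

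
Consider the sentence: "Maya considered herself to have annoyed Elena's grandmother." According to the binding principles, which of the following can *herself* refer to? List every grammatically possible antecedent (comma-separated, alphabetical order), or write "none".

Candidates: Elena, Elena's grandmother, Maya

Maya

*herself* is a reflexive; Principle A requires it to be bound within its binding domain — the matrix clause.
— Elena: possessor inside the object DP of the clause headed by 'annoyed'; does not c-command the reflexive — cannot bind it (Principle A).
— Elena's grandmother: object of the clause headed by 'annoyed'; does not c-command the reflexive — cannot bind it (Principle A).
— Maya: subject of the matrix clause; c-commands the reflexive within its binding domain — allowed (Principle A).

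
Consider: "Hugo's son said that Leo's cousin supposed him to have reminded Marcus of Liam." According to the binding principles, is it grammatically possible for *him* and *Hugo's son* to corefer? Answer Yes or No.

*him* is a pronoun; Principle B requires it to be free in its binding domain — the clause headed by 'supposed'.
— Hugo's son: subject of the matrix clause; c-commands the pronoun but lies outside its binding domain — allowed.

Yes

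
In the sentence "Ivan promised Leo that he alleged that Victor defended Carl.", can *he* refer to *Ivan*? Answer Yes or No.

*he* is a pronoun; Principle B requires it to be free in its binding domain — the clause headed by 'alleged'.
— Ivan: subject of the matrix clause; c-commands the pronoun but lies outside its binding domain — allowed.

Yes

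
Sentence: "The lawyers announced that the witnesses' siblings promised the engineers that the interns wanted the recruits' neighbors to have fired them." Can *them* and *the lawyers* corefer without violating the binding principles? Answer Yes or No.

Yes

*the lawyers* is an R-expression; Principle C requires it to be free (not bound by any c-commanding expression).
— them: object of the clause headed by 'fired'; the pronoun does not c-command the R-expression — coreference allowed.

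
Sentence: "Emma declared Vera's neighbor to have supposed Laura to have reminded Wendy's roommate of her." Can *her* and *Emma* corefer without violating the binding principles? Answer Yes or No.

*Emma* is an R-expression; Principle C requires it to be free (not bound by any c-commanding expression).
— her: second object of the clause headed by 'reminded'; the pronoun does not c-command the R-expression — coreference allowed.

Yes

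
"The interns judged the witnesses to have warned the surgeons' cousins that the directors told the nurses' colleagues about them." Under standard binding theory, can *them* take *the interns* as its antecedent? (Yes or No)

Yes

*them* is a pronoun; Principle B requires it to be free in its binding domain — the clause headed by 'told'.
— the interns: subject of the matrix clause; c-commands the pronoun but lies outside its binding domain — allowed.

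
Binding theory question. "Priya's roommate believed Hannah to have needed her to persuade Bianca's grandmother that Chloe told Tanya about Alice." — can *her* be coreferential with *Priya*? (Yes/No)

*her* is a pronoun; Principle B requires it to be free in its binding domain — the clause headed by 'needed'.
— Priya: possessor inside the subject DP of the matrix clause; does not c-command the pronoun — Principle B does not apply; allowed.

Yes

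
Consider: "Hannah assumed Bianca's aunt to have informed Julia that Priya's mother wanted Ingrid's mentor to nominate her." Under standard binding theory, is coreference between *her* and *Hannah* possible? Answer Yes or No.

Yes

*Hannah* is an R-expression; Principle C requires it to be free (not bound by any c-commanding expression).
— her: object of the clause headed by 'nominate'; the pronoun does not c-command the R-expression — coreference allowed.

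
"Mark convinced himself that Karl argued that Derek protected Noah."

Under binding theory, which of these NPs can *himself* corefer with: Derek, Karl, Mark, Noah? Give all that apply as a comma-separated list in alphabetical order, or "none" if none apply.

Mark

*himself* is a reflexive; Principle A requires it to be bound within its binding domain — the matrix clause.
— Derek: subject of the clause headed by 'protected'; does not c-command the reflexive — cannot bind it (Principle A).
— Karl: subject of the clause headed by 'argued'; does not c-command the reflexive — cannot bind it (Principle A).
— Mark: subject of the matrix clause; c-commands the reflexive within its binding domain — allowed (Principle A).
— Noah: object of the clause headed by 'protected'; does not c-command the reflexive — cannot bind it (Principle A).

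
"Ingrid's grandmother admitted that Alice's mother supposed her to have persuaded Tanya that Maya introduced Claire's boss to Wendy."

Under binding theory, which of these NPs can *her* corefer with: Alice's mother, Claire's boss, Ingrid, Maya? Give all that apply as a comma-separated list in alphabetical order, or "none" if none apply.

*her* is a pronoun; Principle B requires it to be free in its binding domain — the clause headed by 'supposed'.
— Alice's mother: subject of the clause headed by 'supposed'; c-commands the pronoun within its binding domain — blocked (Principle B).
— Claire's boss: object of the clause headed by 'introduced'; is c-commanded by the pronoun; coreference would bind this R-expression — blocked (Principle C).
— Ingrid: possessor inside the subject DP of the matrix clause; does not c-command the pronoun — Principle B does not apply; allowed.
— Maya: subject of the clause headed by 'introduced'; is c-commanded by the pronoun; coreference would bind this R-expression — blocked (Principle C).

Ingrid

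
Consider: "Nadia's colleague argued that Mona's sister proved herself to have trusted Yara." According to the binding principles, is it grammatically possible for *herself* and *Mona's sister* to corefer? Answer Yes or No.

*herself* is a reflexive; Principle A requires it to be bound within its binding domain — the clause headed by 'proved'.
— Mona's sister: subject of the clause headed by 'proved'; c-commands the reflexive within its binding domain — allowed (Principle A).

Yes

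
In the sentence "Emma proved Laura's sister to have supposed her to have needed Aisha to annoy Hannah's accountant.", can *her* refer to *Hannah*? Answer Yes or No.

*her* is a pronoun; Principle B requires it to be free in its binding domain — the clause headed by 'supposed'.
— Hannah: possessor inside the object DP of the clause headed by 'annoy'; is c-commanded by the pronoun; coreference would bind this R-expression — blocked (Principle C).

No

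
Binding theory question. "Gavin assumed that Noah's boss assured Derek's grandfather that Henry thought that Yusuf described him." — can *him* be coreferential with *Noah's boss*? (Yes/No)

Yes

*him* is a pronoun; Principle B requires it to be free in its binding domain — the clause headed by 'described'.
— Noah's boss: subject of the clause headed by 'assured'; c-commands the pronoun but lies outside its binding domain — allowed.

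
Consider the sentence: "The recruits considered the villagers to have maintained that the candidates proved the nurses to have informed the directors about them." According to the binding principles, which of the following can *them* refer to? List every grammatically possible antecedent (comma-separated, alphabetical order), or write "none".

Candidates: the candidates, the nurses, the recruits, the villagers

the candidates, the recruits, the villagers

*them* is a pronoun; Principle B requires it to be free in its binding domain — the clause headed by 'informed'.
— the candidates: subject of the clause headed by 'proved'; c-commands the pronoun but lies outside its binding domain — allowed.
— the nurses: subject of the clause headed by 'informed'; c-commands the pronoun within its binding domain — blocked (Principle B).
— the recruits: subject of the matrix clause; c-commands the pronoun but lies outside its binding domain — allowed.
— the villagers: subject of the clause headed by 'maintained'; c-commands the pronoun but lies outside its binding domain — allowed.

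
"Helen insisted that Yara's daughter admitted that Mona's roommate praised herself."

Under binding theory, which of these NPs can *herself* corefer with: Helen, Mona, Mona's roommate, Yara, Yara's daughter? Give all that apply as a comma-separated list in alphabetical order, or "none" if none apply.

Mona's roommate

*herself* is a reflexive; Principle A requires it to be bound within its binding domain — the clause headed by 'praised'.
— Helen: subject of the matrix clause; c-commands the reflexive but lies outside its binding domain — cannot bind it (Principle A).
— Mona: possessor inside the subject DP of the clause headed by 'praised'; does not c-command the reflexive — cannot bind it (Principle A).
— Mona's roommate: subject of the clause headed by 'praised'; c-commands the reflexive within its binding domain — allowed (Principle A).
— Yara: possessor inside the subject DP of the clause headed by 'admitted'; does not c-command the reflexive — cannot bind it (Principle A).
— Yara's daughter: subject of the clause headed by 'admitted'; c-commands the reflexive but lies outside its binding domain — cannot bind it (Principle A).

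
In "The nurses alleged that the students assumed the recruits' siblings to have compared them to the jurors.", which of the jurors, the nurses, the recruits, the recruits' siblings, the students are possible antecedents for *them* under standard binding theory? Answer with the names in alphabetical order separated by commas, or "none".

the nurses, the recruits, the students

*them* is a pronoun; Principle B requires it to be free in its binding domain — the clause headed by 'compared'.
— the jurors: second object of the clause headed by 'compared'; is c-commanded by the pronoun; coreference would bind this R-expression — blocked (Principle C).
— the nurses: subject of the matrix clause; c-commands the pronoun but lies outside its binding domain — allowed.
— the recruits: possessor inside the subject DP of the clause headed by 'compared'; does not c-command the pronoun — Principle B does not apply; allowed.
— the recruits' siblings: subject of the clause headed by 'compared'; c-commands the pronoun within its binding domain — blocked (Principle B).
— the students: subject of the clause headed by 'assumed'; c-commands the pronoun but lies outside its binding domain — allowed.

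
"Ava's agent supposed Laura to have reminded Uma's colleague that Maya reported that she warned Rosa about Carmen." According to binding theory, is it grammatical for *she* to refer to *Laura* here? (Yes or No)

Yes

*Laura* is an R-expression; Principle C requires it to be free (not bound by any c-commanding expression).
— she: subject of the clause headed by 'warned'; the pronoun does not c-command the R-expression — coreference allowed.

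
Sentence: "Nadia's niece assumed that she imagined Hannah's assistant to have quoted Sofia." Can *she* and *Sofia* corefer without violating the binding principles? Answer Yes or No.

*Sofia* is an R-expression; Principle C requires it to be free (not bound by any c-commanding expression).
— she: subject of the clause headed by 'imagined'; the pronoun c-commands the R-expression — coreference blocked (Principle C).

No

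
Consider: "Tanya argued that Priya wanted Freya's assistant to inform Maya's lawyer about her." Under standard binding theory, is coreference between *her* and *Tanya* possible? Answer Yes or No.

*Tanya* is an R-expression; Principle C requires it to be free (not bound by any c-commanding expression).
— her: second object of the clause headed by 'inform'; the pronoun does not c-command the R-expression — coreference allowed.

Yes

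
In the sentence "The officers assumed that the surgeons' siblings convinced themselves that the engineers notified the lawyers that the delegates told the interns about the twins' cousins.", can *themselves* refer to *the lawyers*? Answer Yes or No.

No

*themselves* is a reflexive; Principle A requires it to be bound within its binding domain — the clause headed by 'convinced'.
— the lawyers: object of the clause headed by 'notified'; does not c-command the reflexive — cannot bind it (Principle A).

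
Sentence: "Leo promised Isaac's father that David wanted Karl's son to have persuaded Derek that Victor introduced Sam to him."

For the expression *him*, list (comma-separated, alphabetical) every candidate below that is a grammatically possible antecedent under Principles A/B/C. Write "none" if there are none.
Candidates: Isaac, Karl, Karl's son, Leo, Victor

*him* is a pronoun; Principle B requires it to be free in its binding domain — the clause headed by 'introduced'.
— Isaac: possessor inside the object DP of the matrix clause; does not c-command the pronoun — Principle B does not apply; allowed.
— Karl: possessor inside the subject DP of the clause headed by 'persuaded'; does not c-command the pronoun — Principle B does not apply; allowed.
— Karl's son: subject of the clause headed by 'persuaded'; c-commands the pronoun but lies outside its binding domain — allowed.
— Leo: subject of the matrix clause; c-commands the pronoun but lies outside its binding domain — allowed.
— Victor: subject of the clause headed by 'introduced'; c-commands the pronoun within its binding domain — blocked (Principle B).

Isaac, Karl, Karl's son, Leo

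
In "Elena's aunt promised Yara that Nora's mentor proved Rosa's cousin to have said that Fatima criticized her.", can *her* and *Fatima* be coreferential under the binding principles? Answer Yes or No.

No

*Fatima* is an R-expression; Principle C requires it to be free (not bound by any c-commanding expression).
— her: object of the clause headed by 'criticized'; the R-expression locally c-commands the pronoun — coreference blocked (Principle B on the pronoun).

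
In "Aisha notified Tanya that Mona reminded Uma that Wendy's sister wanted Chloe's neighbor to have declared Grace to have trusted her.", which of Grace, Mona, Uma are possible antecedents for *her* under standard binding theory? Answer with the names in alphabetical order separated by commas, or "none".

Mona, Uma

*her* is a pronoun; Principle B requires it to be free in its binding domain — the clause headed by 'trusted'.
— Grace: subject of the clause headed by 'trusted'; c-commands the pronoun within its binding domain — blocked (Principle B).
— Mona: subject of the clause headed by 'reminded'; c-commands the pronoun but lies outside its binding domain — allowed.
— Uma: object of the clause headed by 'reminded'; c-commands the pronoun but lies outside its binding domain — allowed.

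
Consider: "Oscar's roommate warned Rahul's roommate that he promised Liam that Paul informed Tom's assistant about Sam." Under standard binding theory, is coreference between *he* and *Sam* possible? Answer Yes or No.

No

*Sam* is an R-expression; Principle C requires it to be free (not bound by any c-commanding expression).
— he: subject of the clause headed by 'promised'; the pronoun c-commands the R-expression — coreference blocked (Principle C).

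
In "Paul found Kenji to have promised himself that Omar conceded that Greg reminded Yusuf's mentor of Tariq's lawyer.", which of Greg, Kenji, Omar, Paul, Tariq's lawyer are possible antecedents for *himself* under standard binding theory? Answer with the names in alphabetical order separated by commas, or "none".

Kenji

*himself* is a reflexive; Principle A requires it to be bound within its binding domain — the clause headed by 'promised'.
— Greg: subject of the clause headed by 'reminded'; does not c-command the reflexive — cannot bind it (Principle A).
— Kenji: subject of the clause headed by 'promised'; c-commands the reflexive within its binding domain — allowed (Principle A).
— Omar: subject of the clause headed by 'conceded'; does not c-command the reflexive — cannot bind it (Principle A).
— Paul: subject of the matrix clause; c-commands the reflexive but lies outside its binding domain — cannot bind it (Principle A).
— Tariq's lawyer: second object of the clause headed by 'reminded'; does not c-command the reflexive — cannot bind it (Principle A).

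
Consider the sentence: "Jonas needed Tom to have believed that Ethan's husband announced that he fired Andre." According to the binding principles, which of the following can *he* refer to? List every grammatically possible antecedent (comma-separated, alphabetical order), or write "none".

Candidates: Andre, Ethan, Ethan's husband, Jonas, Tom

Ethan, Ethan's husband, Jonas, Tom

*he* is a pronoun; Principle B requires it to be free in its binding domain — the clause headed by 'fired'.
— Andre: object of the clause headed by 'fired'; is c-commanded by the pronoun; coreference would bind this R-expression — blocked (Principle C).
— Ethan: possessor inside the subject DP of the clause headed by 'announced'; does not c-command the pronoun — Principle B does not apply; allowed.
— Ethan's husband: subject of the clause headed by 'announced'; c-commands the pronoun but lies outside its binding domain — allowed.
— Jonas: subject of the matrix clause; c-commands the pronoun but lies outside its binding domain — allowed.
— Tom: subject of the clause headed by 'believed'; c-commands the pronoun but lies outside its binding domain — allowed.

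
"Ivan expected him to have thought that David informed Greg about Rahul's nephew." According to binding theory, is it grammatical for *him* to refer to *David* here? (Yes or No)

No

*David* is an R-expression; Principle C requires it to be free (not bound by any c-commanding expression).
— him: subject of the clause headed by 'thought'; the pronoun c-commands the R-expression — coreference blocked (Principle C).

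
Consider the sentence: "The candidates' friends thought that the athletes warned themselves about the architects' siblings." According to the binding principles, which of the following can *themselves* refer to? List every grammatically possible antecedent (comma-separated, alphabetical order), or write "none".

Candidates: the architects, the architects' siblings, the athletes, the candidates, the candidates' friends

*themselves* is a reflexive; Principle A requires it to be bound within its binding domain — the clause headed by 'warned'.
— the architects: possessor inside the second object DP of the clause headed by 'warned'; does not c-command the reflexive — cannot bind it (Principle A).
— the architects' siblings: second object of the clause headed by 'warned'; does not c-command the reflexive — cannot bind it (Principle A).
— the athletes: subject of the clause headed by 'warned'; c-commands the reflexive within its binding domain — allowed (Principle A).
— the candidates: possessor inside the subject DP of the matrix clause; does not c-command the reflexive — cannot bind it (Principle A).
— the candidates' friends: subject of the matrix clause; c-commands the reflexive but lies outside its binding domain — cannot bind it (Principle A).

the athletes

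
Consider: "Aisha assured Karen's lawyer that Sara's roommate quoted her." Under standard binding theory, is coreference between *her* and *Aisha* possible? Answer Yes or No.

*Aisha* is an R-expression; Principle C requires it to be free (not bound by any c-commanding expression).
— her: object of the clause headed by 'quoted'; the pronoun does not c-command the R-expression — coreference allowed.

Yes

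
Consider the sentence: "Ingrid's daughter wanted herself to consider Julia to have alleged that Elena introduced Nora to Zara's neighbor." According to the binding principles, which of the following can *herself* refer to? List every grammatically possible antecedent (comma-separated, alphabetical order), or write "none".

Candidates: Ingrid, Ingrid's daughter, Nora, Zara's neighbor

Ingrid's daughter

*herself* is a reflexive; Principle A requires it to be bound within its binding domain — the matrix clause.
— Ingrid: possessor inside the subject DP of the matrix clause; does not c-command the reflexive — cannot bind it (Principle A).
— Ingrid's daughter: subject of the matrix clause; c-commands the reflexive within its binding domain — allowed (Principle A).
— Nora: object of the clause headed by 'introduced'; does not c-command the reflexive — cannot bind it (Principle A).
— Zara's neighbor: second object of the clause headed by 'introduced'; does not c-command the reflexive — cannot bind it (Principle A).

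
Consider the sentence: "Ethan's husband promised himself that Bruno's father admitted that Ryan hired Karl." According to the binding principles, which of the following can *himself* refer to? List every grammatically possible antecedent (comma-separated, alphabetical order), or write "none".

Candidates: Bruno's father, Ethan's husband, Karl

Ethan's husband

*himself* is a reflexive; Principle A requires it to be bound within its binding domain — the matrix clause.
— Bruno's father: subject of the clause headed by 'admitted'; does not c-command the reflexive — cannot bind it (Principle A).
— Ethan's husband: subject of the matrix clause; c-commands the reflexive within its binding domain — allowed (Principle A).
— Karl: object of the clause headed by 'hired'; does not c-command the reflexive — cannot bind it (Principle A).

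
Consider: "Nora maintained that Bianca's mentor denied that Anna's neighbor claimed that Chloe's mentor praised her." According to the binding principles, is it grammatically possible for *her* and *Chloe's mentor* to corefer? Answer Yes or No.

*her* is a pronoun; Principle B requires it to be free in its binding domain — the clause headed by 'praised'.
— Chloe's mentor: subject of the clause headed by 'praised'; c-commands the pronoun within its binding domain — blocked (Principle B).

No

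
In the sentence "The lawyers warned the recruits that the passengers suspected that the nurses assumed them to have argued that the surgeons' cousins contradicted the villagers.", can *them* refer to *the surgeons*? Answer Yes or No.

No

*them* is a pronoun; Principle B requires it to be free in its binding domain — the clause headed by 'assumed'.
— the surgeons: possessor inside the subject DP of the clause headed by 'contradicted'; is c-commanded by the pronoun; coreference would bind this R-expression — blocked (Principle C).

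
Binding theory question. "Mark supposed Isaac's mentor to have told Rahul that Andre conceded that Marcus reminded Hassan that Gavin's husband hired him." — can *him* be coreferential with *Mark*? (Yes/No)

*him* is a pronoun; Principle B requires it to be free in its binding domain — the clause headed by 'hired'.
— Mark: subject of the matrix clause; c-commands the pronoun but lies outside its binding domain — allowed.

Yes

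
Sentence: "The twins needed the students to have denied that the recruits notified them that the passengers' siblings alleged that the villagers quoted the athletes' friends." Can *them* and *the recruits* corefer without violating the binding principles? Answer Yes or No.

No

*the recruits* is an R-expression; Principle C requires it to be free (not bound by any c-commanding expression).
— them: object of the clause headed by 'notified'; the R-expression locally c-commands the pronoun — coreference blocked (Principle B on the pronoun).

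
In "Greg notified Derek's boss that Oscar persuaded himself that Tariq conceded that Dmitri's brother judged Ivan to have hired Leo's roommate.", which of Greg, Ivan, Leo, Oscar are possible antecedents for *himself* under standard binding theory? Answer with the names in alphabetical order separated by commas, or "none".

Oscar

*himself* is a reflexive; Principle A requires it to be bound within its binding domain — the clause headed by 'persuaded'.
— Greg: subject of the matrix clause; c-commands the reflexive but lies outside its binding domain — cannot bind it (Principle A).
— Ivan: subject of the clause headed by 'hired'; does not c-command the reflexive — cannot bind it (Principle A).
— Leo: possessor inside the object DP of the clause headed by 'hired'; does not c-command the reflexive — cannot bind it (Principle A).
— Oscar: subject of the clause headed by 'persuaded'; c-commands the reflexive within its binding domain — allowed (Principle A).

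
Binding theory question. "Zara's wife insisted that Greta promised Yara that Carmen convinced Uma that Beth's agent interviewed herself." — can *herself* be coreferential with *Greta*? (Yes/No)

No

*herself* is a reflexive; Principle A requires it to be bound within its binding domain — the clause headed by 'interviewed'.
— Greta: subject of the clause headed by 'promised'; c-commands the reflexive but lies outside its binding domain — cannot bind it (Principle A).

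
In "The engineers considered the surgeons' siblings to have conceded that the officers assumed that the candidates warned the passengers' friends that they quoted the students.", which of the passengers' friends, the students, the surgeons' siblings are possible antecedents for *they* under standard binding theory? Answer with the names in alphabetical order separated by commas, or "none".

*they* is a pronoun; Principle B requires it to be free in its binding domain — the clause headed by 'quoted'.
— the passengers' friends: object of the clause headed by 'warned'; c-commands the pronoun but lies outside its binding domain — allowed.
— the students: object of the clause headed by 'quoted'; is c-commanded by the pronoun; coreference would bind this R-expression — blocked (Principle C).
— the surgeons' siblings: subject of the clause headed by 'conceded'; c-commands the pronoun but lies outside its binding domain — allowed.

the passengers' friends, the surgeons' siblings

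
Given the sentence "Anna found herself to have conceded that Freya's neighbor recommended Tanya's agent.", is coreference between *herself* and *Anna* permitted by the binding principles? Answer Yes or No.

Yes

*herself* is a reflexive; Principle A requires it to be bound within its binding domain — the matrix clause.
— Anna: subject of the matrix clause; c-commands the reflexive within its binding domain — allowed (Principle A).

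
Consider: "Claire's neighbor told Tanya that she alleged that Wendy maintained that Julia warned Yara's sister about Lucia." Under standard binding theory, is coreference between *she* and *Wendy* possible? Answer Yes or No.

No

*Wendy* is an R-expression; Principle C requires it to be free (not bound by any c-commanding expression).
— she: subject of the clause headed by 'alleged'; the pronoun c-commands the R-expression — coreference blocked (Principle C).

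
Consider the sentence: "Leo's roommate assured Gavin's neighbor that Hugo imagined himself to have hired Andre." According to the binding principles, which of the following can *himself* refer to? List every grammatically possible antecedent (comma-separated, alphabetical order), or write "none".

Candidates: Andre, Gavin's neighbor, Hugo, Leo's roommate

Hugo

*himself* is a reflexive; Principle A requires it to be bound within its binding domain — the clause headed by 'imagined'.
— Andre: object of the clause headed by 'hired'; does not c-command the reflexive — cannot bind it (Principle A).
— Gavin's neighbor: object of the matrix clause; c-commands the reflexive but lies outside its binding domain — cannot bind it (Principle A).
— Hugo: subject of the clause headed by 'imagined'; c-commands the reflexive within its binding domain — allowed (Principle A).
— Leo's roommate: subject of the matrix clause; c-commands the reflexive but lies outside its binding domain — cannot bind it (Principle A).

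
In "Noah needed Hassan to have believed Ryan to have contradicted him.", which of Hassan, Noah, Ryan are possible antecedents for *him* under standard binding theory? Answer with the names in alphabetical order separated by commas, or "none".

Hassan, Noah

*him* is a pronoun; Principle B requires it to be free in its binding domain — the clause headed by 'contradicted'.
— Hassan: subject of the clause headed by 'believed'; c-commands the pronoun but lies outside its binding domain — allowed.
— Noah: subject of the matrix clause; c-commands the pronoun but lies outside its binding domain — allowed.
— Ryan: subject of the clause headed by 'contradicted'; c-commands the pronoun within its binding domain — blocked (Principle B).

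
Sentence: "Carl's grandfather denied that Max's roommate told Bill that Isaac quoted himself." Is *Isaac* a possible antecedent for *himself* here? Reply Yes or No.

Yes

*himself* is a reflexive; Principle A requires it to be bound within its binding domain — the clause headed by 'quoted'.
— Isaac: subject of the clause headed by 'quoted'; c-commands the reflexive within its binding domain — allowed (Principle A).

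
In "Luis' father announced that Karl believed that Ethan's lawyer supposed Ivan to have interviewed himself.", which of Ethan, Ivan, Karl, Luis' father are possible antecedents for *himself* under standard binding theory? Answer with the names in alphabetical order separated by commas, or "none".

*himself* is a reflexive; Principle A requires it to be bound within its binding domain — the clause headed by 'interviewed'.
— Ethan: possessor inside the subject DP of the clause headed by 'supposed'; does not c-command the reflexive — cannot bind it (Principle A).
— Ivan: subject of the clause headed by 'interviewed'; c-commands the reflexive within its binding domain — allowed (Principle A).
— Karl: subject of the clause headed by 'believed'; c-commands the reflexive but lies outside its binding domain — cannot bind it (Principle A).
— Luis' father: subject of the matrix clause; c-commands the reflexive but lies outside its binding domain — cannot bind it (Principle A).

Ivan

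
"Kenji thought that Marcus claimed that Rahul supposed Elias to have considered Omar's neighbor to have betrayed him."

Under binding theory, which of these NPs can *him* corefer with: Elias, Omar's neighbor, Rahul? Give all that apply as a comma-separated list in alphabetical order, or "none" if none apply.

Elias, Rahul

*him* is a pronoun; Principle B requires it to be free in its binding domain — the clause headed by 'betrayed'.
— Elias: subject of the clause headed by 'considered'; c-commands the pronoun but lies outside its binding domain — allowed.
— Omar's neighbor: subject of the clause headed by 'betrayed'; c-commands the pronoun within its binding domain — blocked (Principle B).
— Rahul: subject of the clause headed by 'supposed'; c-commands the pronoun but lies outside its binding domain — allowed.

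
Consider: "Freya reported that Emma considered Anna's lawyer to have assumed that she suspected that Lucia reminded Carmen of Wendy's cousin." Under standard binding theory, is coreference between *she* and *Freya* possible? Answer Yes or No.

Yes

*Freya* is an R-expression; Principle C requires it to be free (not bound by any c-commanding expression).
— she: subject of the clause headed by 'suspected'; the pronoun does not c-command the R-expression — coreference allowed.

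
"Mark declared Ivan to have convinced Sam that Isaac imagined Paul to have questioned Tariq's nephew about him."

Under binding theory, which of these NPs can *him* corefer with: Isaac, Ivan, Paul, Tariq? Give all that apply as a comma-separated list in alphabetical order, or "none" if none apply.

Isaac, Ivan, Tariq

*him* is a pronoun; Principle B requires it to be free in its binding domain — the clause headed by 'questioned'.
— Isaac: subject of the clause headed by 'imagined'; c-commands the pronoun but lies outside its binding domain — allowed.
— Ivan: subject of the clause headed by 'convinced'; c-commands the pronoun but lies outside its binding domain — allowed.
— Paul: subject of the clause headed by 'questioned'; c-commands the pronoun within its binding domain — blocked (Principle B).
— Tariq: possessor inside the object DP of the clause headed by 'questioned'; does not c-command the pronoun — Principle B does not apply; allowed.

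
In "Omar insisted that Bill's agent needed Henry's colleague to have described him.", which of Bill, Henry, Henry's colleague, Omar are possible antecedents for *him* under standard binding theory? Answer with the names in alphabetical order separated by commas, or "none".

Bill, Henry, Omar

*him* is a pronoun; Principle B requires it to be free in its binding domain — the clause headed by 'described'.
— Bill: possessor inside the subject DP of the clause headed by 'needed'; does not c-command the pronoun — Principle B does not apply; allowed.
— Henry: possessor inside the subject DP of the clause headed by 'described'; does not c-command the pronoun — Principle B does not apply; allowed.
— Henry's colleague: subject of the clause headed by 'described'; c-commands the pronoun within its binding domain — blocked (Principle B).
— Omar: subject of the matrix clause; c-commands the pronoun but lies outside its binding domain — allowed.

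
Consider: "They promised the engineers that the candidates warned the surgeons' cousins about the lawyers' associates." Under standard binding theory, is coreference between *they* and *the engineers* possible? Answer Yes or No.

No

*the engineers* is an R-expression; Principle C requires it to be free (not bound by any c-commanding expression).
— they: subject of the matrix clause; the pronoun c-commands the R-expression — coreference blocked (Principle C).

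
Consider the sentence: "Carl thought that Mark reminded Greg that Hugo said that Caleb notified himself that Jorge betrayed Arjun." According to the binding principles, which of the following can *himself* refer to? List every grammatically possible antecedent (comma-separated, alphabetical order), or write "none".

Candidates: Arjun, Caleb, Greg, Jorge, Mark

Caleb

*himself* is a reflexive; Principle A requires it to be bound within its binding domain — the clause headed by 'notified'.
— Arjun: object of the clause headed by 'betrayed'; does not c-command the reflexive — cannot bind it (Principle A).
— Caleb: subject of the clause headed by 'notified'; c-commands the reflexive within its binding domain — allowed (Principle A).
— Greg: object of the clause headed by 'reminded'; c-commands the reflexive but lies outside its binding domain — cannot bind it (Principle A).
— Jorge: subject of the clause headed by 'betrayed'; does not c-command the reflexive — cannot bind it (Principle A).
— Mark: subject of the clause headed by 'reminded'; c-commands the reflexive but lies outside its binding domain — cannot bind it (Principle A).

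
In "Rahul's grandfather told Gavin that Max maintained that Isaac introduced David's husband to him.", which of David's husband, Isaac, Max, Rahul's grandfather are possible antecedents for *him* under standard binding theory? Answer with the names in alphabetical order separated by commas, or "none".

Max, Rahul's grandfather

*him* is a pronoun; Principle B requires it to be free in its binding domain — the clause headed by 'introduced'.
— David's husband: object of the clause headed by 'introduced'; c-commands the pronoun within its binding domain — blocked (Principle B).
— Isaac: subject of the clause headed by 'introduced'; c-commands the pronoun within its binding domain — blocked (Principle B).
— Max: subject of the clause headed by 'maintained'; c-commands the pronoun but lies outside its binding domain — allowed.
— Rahul's grandfather: subject of the matrix clause; c-commands the pronoun but lies outside its binding domain — allowed.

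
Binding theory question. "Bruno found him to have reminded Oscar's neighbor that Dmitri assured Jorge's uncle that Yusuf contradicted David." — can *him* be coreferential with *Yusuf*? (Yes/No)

*him* is a pronoun; Principle B requires it to be free in its binding domain — the matrix clause.
— Yusuf: subject of the clause headed by 'contradicted'; is c-commanded by the pronoun; coreference would bind this R-expression — blocked (Principle C).

No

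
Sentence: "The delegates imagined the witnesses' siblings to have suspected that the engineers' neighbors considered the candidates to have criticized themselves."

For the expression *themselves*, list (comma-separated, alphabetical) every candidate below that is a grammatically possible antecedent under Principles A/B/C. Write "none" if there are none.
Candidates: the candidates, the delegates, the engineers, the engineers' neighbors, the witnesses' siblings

*themselves* is a reflexive; Principle A requires it to be bound within its binding domain — the clause headed by 'criticized'.
— the candidates: subject of the clause headed by 'criticized'; c-commands the reflexive within its binding domain — allowed (Principle A).
— the delegates: subject of the matrix clause; c-commands the reflexive but lies outside its binding domain — cannot bind it (Principle A).
— the engineers: possessor inside the subject DP of the clause headed by 'considered'; does not c-command the reflexive — cannot bind it (Principle A).
— the engineers' neighbors: subject of the clause headed by 'considered'; c-commands the reflexive but lies outside its binding domain — cannot bind it (Principle A).
— the witnesses' siblings: subject of the clause headed by 'suspected'; c-commands the reflexive but lies outside its binding domain — cannot bind it (Principle A).

the candidates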